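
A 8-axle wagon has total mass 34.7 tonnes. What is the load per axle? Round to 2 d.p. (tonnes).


Load per axle = total weight / number of axles
Load = 34.7 / 8
Load = 4.34 tonnes

4.34


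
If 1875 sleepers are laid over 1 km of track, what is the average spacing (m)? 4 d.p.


Spacing = 1000 m / number of sleepers
Spacing = 1000 / 1875
Spacing = 0.5333 m

0.5333


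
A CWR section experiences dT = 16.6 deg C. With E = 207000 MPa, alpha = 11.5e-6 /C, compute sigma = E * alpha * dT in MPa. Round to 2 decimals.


sigma = E * alpha * dT
sigma = 207000 * 11.5e-6 * 16.6
sigma = 2.3805 * 16.6
sigma = 39.52 MPa

39.52


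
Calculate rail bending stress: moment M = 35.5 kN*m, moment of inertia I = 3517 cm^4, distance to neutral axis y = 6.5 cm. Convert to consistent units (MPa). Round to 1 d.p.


Convert units:
M = 35.5 kN*m = 35500000 N*mm
y = 6.5 cm = 65 mm
I = 3517 cm^4 = 35170000 mm^4
sigma = 35500000 * 65 / 35170000
sigma = 65.6 MPa

65.6


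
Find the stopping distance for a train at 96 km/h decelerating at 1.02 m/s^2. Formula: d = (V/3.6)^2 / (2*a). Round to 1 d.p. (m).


Convert speed: V = 96 / 3.6 = 26.6667 m/s
V^2 = 711.1111
d = 711.1111 / (2 * 1.02)
d = 711.1111 / 2.04
d = 348.6 m

348.6


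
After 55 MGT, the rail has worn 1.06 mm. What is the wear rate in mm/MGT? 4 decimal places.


Wear rate = total wear / cumulative tonnage
Rate = 1.06 / 55
Rate = 0.0193 mm/MGT

0.0193


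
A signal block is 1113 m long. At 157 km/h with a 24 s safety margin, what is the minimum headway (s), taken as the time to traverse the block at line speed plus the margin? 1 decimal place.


V = 157 / 3.6 = 43.6111 m/s
Block traversal time = 1113 / 43.6111 = 25.521 s
Headway = 25.521 + 24
Headway = 49.5 s

49.5


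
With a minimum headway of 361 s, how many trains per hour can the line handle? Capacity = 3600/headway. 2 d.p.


Capacity = 3600 / headway
Capacity = 3600 / 361
Capacity = 9.97 trains/hour

9.97


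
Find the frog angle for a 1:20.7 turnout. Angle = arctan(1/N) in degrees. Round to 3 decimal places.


1/N = 1/20.7 = 0.048309
angle = arctan(0.048309) = 0.048272 rad
angle = 0.048272 * 180/pi = 2.766 degrees

2.766


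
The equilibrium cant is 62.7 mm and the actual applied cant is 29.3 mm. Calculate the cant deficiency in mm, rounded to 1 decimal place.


Cant deficiency = equilibrium cant - actual cant
CD = 62.7 - 29.3
CD = 33.4 mm

33.4


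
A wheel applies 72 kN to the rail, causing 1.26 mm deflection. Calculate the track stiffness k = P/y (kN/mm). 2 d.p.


Track stiffness k = P / y
k = 72 / 1.26
k = 57.14 kN/mm

57.14


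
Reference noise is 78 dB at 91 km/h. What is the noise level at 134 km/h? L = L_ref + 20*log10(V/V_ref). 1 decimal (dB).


V/V_ref = 134 / 91 = 1.472527
log10(1.472527) = 0.168063
20 * 0.168063 = 3.3613
L = 78 + 3.3613 = 81.4 dB

81.4


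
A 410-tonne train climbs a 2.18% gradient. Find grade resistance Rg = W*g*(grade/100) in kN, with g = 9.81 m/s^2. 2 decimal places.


Rg = W * 9.81 * grade / 100
Rg = 410 * 9.81 * 2.18 / 100
Rg = 4022.1 * 0.0218
Rg = 87.68 kN

87.68


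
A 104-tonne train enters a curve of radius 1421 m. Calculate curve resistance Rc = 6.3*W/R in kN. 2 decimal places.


Rc = 6.3 * W / R
Rc = 6.3 * 104 / 1421
Rc = 655.2 / 1421
Rc = 0.46 kN

0.46


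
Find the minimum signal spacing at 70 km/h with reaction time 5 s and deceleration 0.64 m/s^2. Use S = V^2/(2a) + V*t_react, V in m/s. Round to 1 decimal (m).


V = 70 / 3.6 = 19.4444 m/s
Braking distance = 19.4444^2 / (2*0.64) = 295.38 m
Sighting distance = 19.4444 * 5 = 97.2222 m
S = 295.38 + 97.2222 = 392.6 m

392.6


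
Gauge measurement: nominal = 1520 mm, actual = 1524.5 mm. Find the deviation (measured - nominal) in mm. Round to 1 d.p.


Deviation = measured - nominal
Deviation = 1524.5 - 1520
Deviation = 4.5 mm

4.5


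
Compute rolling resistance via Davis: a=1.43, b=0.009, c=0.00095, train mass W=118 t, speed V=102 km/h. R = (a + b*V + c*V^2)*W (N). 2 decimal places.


b*V = 0.009 * 102 = 0.918
c*V^2 = 0.00095 * 10404 = 9.8838
R_per_t = 1.43 + 0.918 + 9.8838 = 12.2318 N/t
R_total = 12.2318 * 118 = 1443.35 N

1443.35


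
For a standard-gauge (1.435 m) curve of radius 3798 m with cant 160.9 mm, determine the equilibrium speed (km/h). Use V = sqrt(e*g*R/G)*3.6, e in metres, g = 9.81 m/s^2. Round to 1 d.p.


Convert cant: e = 160.9 mm = 0.1609 m
V_ms = sqrt(0.1609 * 9.81 * 3798 / 1.435)
V_ms = sqrt(4177.612085) = 64.6344 m/s
V = 64.6344 * 3.6 = 232.7 km/h

232.7


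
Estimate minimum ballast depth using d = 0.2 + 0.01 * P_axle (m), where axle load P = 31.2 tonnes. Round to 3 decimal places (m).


d = 0.2 + 0.01 * 31.2
d = 0.2 + 0.312
d = 0.512 m

0.512


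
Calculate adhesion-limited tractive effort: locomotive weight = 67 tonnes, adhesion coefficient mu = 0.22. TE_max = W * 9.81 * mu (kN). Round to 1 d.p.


TE_max = W * g * mu
TE_max = 67 * 9.81 * 0.22
TE_max = 657.27 * 0.22
TE_max = 144.6 kN

144.6


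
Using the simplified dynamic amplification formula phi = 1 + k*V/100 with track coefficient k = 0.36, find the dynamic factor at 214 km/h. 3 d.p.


phi = 1 + k * V / 100
phi = 1 + 0.36 * 214 / 100
phi = 1 + 0.7704
phi = 1.770

1.770


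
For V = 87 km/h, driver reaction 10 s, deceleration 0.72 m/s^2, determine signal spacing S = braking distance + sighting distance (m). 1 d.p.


V = 87 / 3.6 = 24.1667 m/s
Braking distance = 24.1667^2 / (2*0.72) = 405.5748 m
Sighting distance = 24.1667 * 10 = 241.6667 m
S = 405.5748 + 241.6667 = 647.2 m

647.2


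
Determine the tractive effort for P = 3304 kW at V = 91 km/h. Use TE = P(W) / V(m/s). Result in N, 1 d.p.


Convert: P = 3304 kW = 3304000 W
V = 91 / 3.6 = 25.2778 m/s
TE = 3304000 / 25.2778
TE = 130707.7 N

130707.7


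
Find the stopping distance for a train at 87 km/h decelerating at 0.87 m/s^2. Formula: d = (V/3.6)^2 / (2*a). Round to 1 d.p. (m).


Convert speed: V = 87 / 3.6 = 24.1667 m/s
V^2 = 584.0278
d = 584.0278 / (2 * 0.87)
d = 584.0278 / 1.74
d = 335.6 m

335.6


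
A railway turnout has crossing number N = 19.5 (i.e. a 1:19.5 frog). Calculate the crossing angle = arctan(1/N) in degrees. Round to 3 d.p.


1/N = 1/19.5 = 0.051282
angle = arctan(0.051282) = 0.051237 rad
angle = 0.051237 * 180/pi = 2.936 degrees

2.936


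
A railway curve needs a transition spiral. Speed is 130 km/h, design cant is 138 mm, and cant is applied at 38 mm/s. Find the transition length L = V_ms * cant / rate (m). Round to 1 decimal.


Convert speed: V = 130 / 3.6 = 36.1111 m/s
L = 36.1111 * 138 / 38
L = 4983.3333 / 38
L = 131.1 m

131.1


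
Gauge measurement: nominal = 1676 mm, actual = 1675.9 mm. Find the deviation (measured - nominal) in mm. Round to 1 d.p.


Deviation = measured - nominal
Deviation = 1675.9 - 1676
Deviation = -0.1 mm

-0.1


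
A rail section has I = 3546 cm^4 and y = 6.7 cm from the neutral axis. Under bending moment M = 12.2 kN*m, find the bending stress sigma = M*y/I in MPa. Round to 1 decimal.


Convert units:
M = 12.2 kN*m = 12200000 N*mm
y = 6.7 cm = 67 mm
I = 3546 cm^4 = 35460000 mm^4
sigma = 12200000 * 67 / 35460000
sigma = 23.1 MPa

23.1


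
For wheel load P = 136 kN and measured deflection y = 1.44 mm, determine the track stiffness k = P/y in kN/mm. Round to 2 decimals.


Track stiffness k = P / y
k = 136 / 1.44
k = 94.44 kN/mm

94.44


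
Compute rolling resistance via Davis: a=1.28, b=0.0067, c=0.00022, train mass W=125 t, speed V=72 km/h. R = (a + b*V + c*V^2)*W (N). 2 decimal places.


b*V = 0.0067 * 72 = 0.4824
c*V^2 = 0.00022 * 5184 = 1.14048
R_per_t = 1.28 + 0.4824 + 1.14048 = 2.90288 N/t
R_total = 2.90288 * 125 = 362.86 N

362.86


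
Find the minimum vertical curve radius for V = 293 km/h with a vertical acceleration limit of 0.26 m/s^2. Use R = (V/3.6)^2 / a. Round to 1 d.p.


Convert speed: V = 293 / 3.6 = 81.3889 m/s
V^2 = 6624.1512 m^2/s^2
R_v = 6624.1512 / 0.26
R_v = 25477.5 m

25477.5


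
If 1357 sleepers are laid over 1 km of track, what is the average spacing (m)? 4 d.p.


Spacing = 1000 m / number of sleepers
Spacing = 1000 / 1357
Spacing = 0.7369 m

0.7369


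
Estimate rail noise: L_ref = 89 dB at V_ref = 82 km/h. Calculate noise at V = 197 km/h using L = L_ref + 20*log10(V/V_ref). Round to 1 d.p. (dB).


V/V_ref = 197 / 82 = 2.402439
log10(2.402439) = 0.380652
20 * 0.380652 = 7.613
L = 89 + 7.613 = 96.6 dB

96.6


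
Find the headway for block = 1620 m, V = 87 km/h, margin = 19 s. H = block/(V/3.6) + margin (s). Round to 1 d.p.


V = 87 / 3.6 = 24.1667 m/s
Block traversal time = 1620 / 24.1667 = 67.0345 s
Headway = 67.0345 + 19
Headway = 86.0 s

86.0


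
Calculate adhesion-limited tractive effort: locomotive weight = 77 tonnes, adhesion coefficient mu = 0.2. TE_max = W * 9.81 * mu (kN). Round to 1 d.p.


TE_max = W * g * mu
TE_max = 77 * 9.81 * 0.2
TE_max = 755.37 * 0.2
TE_max = 151.1 kN

151.1


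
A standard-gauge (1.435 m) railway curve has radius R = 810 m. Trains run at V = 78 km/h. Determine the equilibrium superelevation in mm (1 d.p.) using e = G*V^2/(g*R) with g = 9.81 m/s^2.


Convert speed: V = 78 / 3.6 = 21.6667 m/s
Apply formula: e = 1.435 * 21.6667^2 / (9.81 * 810)
e = 1.435 * 469.4444 / 7946.1
e = 0.084778 m = 84.8 mm

84.8


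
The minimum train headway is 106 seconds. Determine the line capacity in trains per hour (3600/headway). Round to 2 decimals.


Capacity = 3600 / headway
Capacity = 3600 / 106
Capacity = 33.96 trains/hour

33.96


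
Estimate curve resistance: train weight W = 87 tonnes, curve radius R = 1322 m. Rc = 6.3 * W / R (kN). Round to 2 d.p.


Rc = 6.3 * W / R
Rc = 6.3 * 87 / 1322
Rc = 548.1 / 1322
Rc = 0.41 kN

0.41


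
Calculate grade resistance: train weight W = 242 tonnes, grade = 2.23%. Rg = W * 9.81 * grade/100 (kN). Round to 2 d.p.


Rg = W * 9.81 * grade / 100
Rg = 242 * 9.81 * 2.23 / 100
Rg = 2374.02 * 0.0223
Rg = 52.94 kN

52.94


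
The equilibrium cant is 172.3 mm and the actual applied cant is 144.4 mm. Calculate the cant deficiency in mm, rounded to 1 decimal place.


Cant deficiency = equilibrium cant - actual cant
CD = 172.3 - 144.4
CD = 27.9 mm

27.9


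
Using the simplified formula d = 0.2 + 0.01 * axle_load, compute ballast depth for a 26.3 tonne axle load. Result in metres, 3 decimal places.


d = 0.2 + 0.01 * 26.3
d = 0.2 + 0.263
d = 0.463 m

0.463


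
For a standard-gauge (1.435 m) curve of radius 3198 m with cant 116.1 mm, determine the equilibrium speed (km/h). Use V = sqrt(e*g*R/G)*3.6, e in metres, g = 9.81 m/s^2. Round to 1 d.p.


Convert cant: e = 116.1 mm = 0.1161 m
V_ms = sqrt(0.1161 * 9.81 * 3198 / 1.435)
V_ms = sqrt(2538.211371) = 50.3807 m/s
V = 50.3807 * 3.6 = 181.4 km/h

181.4


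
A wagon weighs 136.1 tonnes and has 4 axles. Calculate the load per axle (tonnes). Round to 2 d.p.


Load per axle = total weight / number of axles
Load = 136.1 / 4
Load = 34.03 tonnes

34.03


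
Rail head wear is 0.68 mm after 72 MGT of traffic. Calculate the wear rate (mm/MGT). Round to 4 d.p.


Wear rate = total wear / cumulative tonnage
Rate = 0.68 / 72
Rate = 0.0094 mm/MGT

0.0094


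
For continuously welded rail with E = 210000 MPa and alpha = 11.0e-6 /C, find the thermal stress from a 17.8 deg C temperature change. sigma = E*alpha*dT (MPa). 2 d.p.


sigma = E * alpha * dT
sigma = 210000 * 11.0e-6 * 17.8
sigma = 2.31 * 17.8
sigma = 41.12 MPa

41.12


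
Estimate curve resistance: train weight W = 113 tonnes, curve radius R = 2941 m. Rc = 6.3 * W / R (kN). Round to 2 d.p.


Rc = 6.3 * W / R
Rc = 6.3 * 113 / 2941
Rc = 711.9 / 2941
Rc = 0.24 kN

0.24


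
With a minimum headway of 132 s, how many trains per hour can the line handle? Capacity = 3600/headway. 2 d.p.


Capacity = 3600 / headway
Capacity = 3600 / 132
Capacity = 27.27 trains/hour

27.27


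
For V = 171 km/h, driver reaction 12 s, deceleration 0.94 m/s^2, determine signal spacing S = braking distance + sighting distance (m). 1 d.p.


V = 171 / 3.6 = 47.5 m/s
Braking distance = 47.5^2 / (2*0.94) = 1200.133 m
Sighting distance = 47.5 * 12 = 570.0 m
S = 1200.133 + 570.0 = 1770.1 m

1770.1


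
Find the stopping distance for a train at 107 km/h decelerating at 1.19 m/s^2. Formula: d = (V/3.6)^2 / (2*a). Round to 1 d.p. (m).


Convert speed: V = 107 / 3.6 = 29.7222 m/s
V^2 = 883.4105
d = 883.4105 / (2 * 1.19)
d = 883.4105 / 2.38
d = 371.2 m

371.2


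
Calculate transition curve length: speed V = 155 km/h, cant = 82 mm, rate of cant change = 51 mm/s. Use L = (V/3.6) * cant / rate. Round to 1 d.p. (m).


Convert speed: V = 155 / 3.6 = 43.0556 m/s
L = 43.0556 * 82 / 51
L = 3530.5556 / 51
L = 69.2 m

69.2


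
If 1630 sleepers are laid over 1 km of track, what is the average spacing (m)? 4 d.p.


Spacing = 1000 m / number of sleepers
Spacing = 1000 / 1630
Spacing = 0.6135 m

0.6135


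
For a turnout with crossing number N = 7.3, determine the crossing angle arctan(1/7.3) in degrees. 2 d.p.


1/N = 1/7.3 = 0.136986
angle = arctan(0.136986) = 0.136139 rad
angle = 0.136139 * 180/pi = 7.80 degrees

7.80


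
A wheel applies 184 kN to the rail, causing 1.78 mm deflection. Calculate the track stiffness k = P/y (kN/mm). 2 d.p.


Track stiffness k = P / y
k = 184 / 1.78
k = 103.37 kN/mm

103.37


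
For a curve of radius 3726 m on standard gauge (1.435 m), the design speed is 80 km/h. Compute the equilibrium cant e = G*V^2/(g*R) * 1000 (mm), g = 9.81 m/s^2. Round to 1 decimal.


Convert speed: V = 80 / 3.6 = 22.2222 m/s
Apply formula: e = 1.435 * 22.2222^2 / (9.81 * 3726)
e = 1.435 * 493.8272 / 36552.06
e = 0.019387 m = 19.4 mm

19.4


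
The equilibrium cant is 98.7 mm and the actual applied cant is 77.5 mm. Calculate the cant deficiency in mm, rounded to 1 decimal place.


Cant deficiency = equilibrium cant - actual cant
CD = 98.7 - 77.5
CD = 21.2 mm

21.2


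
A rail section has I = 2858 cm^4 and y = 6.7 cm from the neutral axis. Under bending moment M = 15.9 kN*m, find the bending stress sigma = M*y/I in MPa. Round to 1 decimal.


Convert units:
M = 15.9 kN*m = 15900000 N*mm
y = 6.7 cm = 67 mm
I = 2858 cm^4 = 28580000 mm^4
sigma = 15900000 * 67 / 28580000
sigma = 37.3 MPa

37.3


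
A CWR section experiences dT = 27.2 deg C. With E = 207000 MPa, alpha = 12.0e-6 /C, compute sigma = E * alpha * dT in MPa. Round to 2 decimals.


sigma = E * alpha * dT
sigma = 207000 * 12.0e-6 * 27.2
sigma = 2.484 * 27.2
sigma = 67.56 MPa

67.56


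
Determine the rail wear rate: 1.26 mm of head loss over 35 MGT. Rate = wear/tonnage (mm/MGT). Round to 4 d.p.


Wear rate = total wear / cumulative tonnage
Rate = 1.26 / 35
Rate = 0.0360 mm/MGT

0.0360


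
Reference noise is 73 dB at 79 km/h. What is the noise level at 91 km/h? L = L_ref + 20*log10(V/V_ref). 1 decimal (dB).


V/V_ref = 91 / 79 = 1.151899
log10(1.151899) = 0.061414
20 * 0.061414 = 1.2283
L = 73 + 1.2283 = 74.2 dB

74.2


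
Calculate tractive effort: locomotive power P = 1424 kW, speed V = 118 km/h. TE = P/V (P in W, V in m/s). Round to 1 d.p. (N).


Convert: P = 1424 kW = 1424000 W
V = 118 / 3.6 = 32.7778 m/s
TE = 1424000 / 32.7778
TE = 43444.1 N

43444.1


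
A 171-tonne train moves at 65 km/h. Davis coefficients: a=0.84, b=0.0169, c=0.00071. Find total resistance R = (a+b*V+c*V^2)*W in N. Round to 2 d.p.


b*V = 0.0169 * 65 = 1.0985
c*V^2 = 0.00071 * 4225 = 2.99975
R_per_t = 0.84 + 1.0985 + 2.99975 = 4.93825 N/t
R_total = 4.93825 * 171 = 844.44 N

844.44


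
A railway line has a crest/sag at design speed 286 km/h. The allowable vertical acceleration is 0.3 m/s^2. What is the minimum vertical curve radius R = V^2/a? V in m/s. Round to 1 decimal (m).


Convert speed: V = 286 / 3.6 = 79.4444 m/s
V^2 = 6311.4198 m^2/s^2
R_v = 6311.4198 / 0.3
R_v = 21038.1 m

21038.1


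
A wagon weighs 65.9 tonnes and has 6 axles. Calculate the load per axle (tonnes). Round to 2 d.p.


Load per axle = total weight / number of axles
Load = 65.9 / 6
Load = 10.98 tonnes

10.98


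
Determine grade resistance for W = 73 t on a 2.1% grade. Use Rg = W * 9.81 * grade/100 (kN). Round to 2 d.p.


Rg = W * 9.81 * grade / 100
Rg = 73 * 9.81 * 2.1 / 100
Rg = 716.13 * 0.021
Rg = 15.04 kN

15.04


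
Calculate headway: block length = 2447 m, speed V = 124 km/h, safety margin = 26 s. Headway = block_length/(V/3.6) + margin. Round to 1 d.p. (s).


V = 124 / 3.6 = 34.4444 m/s
Block traversal time = 2447 / 34.4444 = 71.0419 s
Headway = 71.0419 + 26
Headway = 97.0 s

97.0


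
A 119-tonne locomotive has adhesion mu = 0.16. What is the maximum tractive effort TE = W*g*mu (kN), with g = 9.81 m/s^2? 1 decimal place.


TE_max = W * g * mu
TE_max = 119 * 9.81 * 0.16
TE_max = 1167.39 * 0.16
TE_max = 186.8 kN

186.8


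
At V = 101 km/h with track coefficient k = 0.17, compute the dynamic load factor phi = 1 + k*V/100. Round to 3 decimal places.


phi = 1 + k * V / 100
phi = 1 + 0.17 * 101 / 100
phi = 1 + 0.1717
phi = 1.172

1.172


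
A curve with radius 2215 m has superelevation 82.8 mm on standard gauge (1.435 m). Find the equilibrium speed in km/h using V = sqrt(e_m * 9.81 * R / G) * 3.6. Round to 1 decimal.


Convert cant: e = 82.8 mm = 0.0828 m
V_ms = sqrt(0.0828 * 9.81 * 2215 / 1.435)
V_ms = sqrt(1253.779526) = 35.4087 m/s
V = 35.4087 * 3.6 = 127.5 km/h

127.5


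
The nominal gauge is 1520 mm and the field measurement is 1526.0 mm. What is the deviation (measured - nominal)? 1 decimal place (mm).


Deviation = measured - nominal
Deviation = 1526.0 - 1520
Deviation = 6.0 mm

6.0


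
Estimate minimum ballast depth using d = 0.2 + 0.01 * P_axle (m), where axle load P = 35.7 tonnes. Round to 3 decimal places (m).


d = 0.2 + 0.01 * 35.7
d = 0.2 + 0.357
d = 0.557 m

0.557


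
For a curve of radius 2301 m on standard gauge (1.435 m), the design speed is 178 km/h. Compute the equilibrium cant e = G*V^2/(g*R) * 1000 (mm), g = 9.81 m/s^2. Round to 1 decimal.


Convert speed: V = 178 / 3.6 = 49.4444 m/s
Apply formula: e = 1.435 * 49.4444^2 / (9.81 * 2301)
e = 1.435 * 2444.7531 / 22572.81
e = 0.155418 m = 155.4 mm

155.4


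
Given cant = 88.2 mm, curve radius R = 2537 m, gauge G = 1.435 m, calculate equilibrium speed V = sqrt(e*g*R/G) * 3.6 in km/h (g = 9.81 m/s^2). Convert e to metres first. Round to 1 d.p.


Convert cant: e = 88.2 mm = 0.0882 m
V_ms = sqrt(0.0882 * 9.81 * 2537 / 1.435)
V_ms = sqrt(1529.69962) = 39.1114 m/s
V = 39.1114 * 3.6 = 140.8 km/h

140.8


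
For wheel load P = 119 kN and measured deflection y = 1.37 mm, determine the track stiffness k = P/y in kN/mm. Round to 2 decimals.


Track stiffness k = P / y
k = 119 / 1.37
k = 86.86 kN/mm

86.86


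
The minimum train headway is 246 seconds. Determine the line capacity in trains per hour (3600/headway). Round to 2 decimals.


Capacity = 3600 / headway
Capacity = 3600 / 246
Capacity = 14.63 trains/hour

14.63


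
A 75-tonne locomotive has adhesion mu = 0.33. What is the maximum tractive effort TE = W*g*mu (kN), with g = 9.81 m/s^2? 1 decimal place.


TE_max = W * g * mu
TE_max = 75 * 9.81 * 0.33
TE_max = 735.75 * 0.33
TE_max = 242.8 kN

242.8


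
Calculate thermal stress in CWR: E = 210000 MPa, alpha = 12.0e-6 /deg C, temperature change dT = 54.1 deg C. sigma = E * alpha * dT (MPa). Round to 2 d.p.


sigma = E * alpha * dT
sigma = 210000 * 12.0e-6 * 54.1
sigma = 2.52 * 54.1
sigma = 136.33 MPa

136.33


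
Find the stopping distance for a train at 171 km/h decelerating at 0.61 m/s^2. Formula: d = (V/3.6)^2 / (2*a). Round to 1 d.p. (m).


Convert speed: V = 171 / 3.6 = 47.5 m/s
V^2 = 2256.25
d = 2256.25 / (2 * 0.61)
d = 2256.25 / 1.22
d = 1849.4 m

1849.4


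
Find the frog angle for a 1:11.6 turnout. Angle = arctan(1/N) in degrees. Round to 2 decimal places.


1/N = 1/11.6 = 0.086207
angle = arctan(0.086207) = 0.085994 rad
angle = 0.085994 * 180/pi = 4.93 degrees

4.93


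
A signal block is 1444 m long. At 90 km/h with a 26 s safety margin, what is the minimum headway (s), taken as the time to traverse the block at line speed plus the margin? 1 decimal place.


V = 90 / 3.6 = 25.0 m/s
Block traversal time = 1444 / 25.0 = 57.76 s
Headway = 57.76 + 26
Headway = 83.8 s

83.8


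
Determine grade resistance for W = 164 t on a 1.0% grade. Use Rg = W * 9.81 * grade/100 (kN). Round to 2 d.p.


Rg = W * 9.81 * grade / 100
Rg = 164 * 9.81 * 1.0 / 100
Rg = 1608.84 * 0.01
Rg = 16.09 kN

16.09


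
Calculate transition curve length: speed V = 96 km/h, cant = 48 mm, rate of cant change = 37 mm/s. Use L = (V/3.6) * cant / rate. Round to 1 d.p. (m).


Convert speed: V = 96 / 3.6 = 26.6667 m/s
L = 26.6667 * 48 / 37
L = 1280.0 / 37
L = 34.6 m

34.6


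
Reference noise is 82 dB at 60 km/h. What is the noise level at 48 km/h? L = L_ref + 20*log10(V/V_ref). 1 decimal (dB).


V/V_ref = 48 / 60 = 0.8
log10(0.8) = -0.09691
20 * -0.09691 = -1.9382
L = 82 + -1.9382 = 80.1 dB

80.1


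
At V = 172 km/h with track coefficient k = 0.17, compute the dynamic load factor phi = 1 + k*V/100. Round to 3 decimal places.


phi = 1 + k * V / 100
phi = 1 + 0.17 * 172 / 100
phi = 1 + 0.2924
phi = 1.292

1.292


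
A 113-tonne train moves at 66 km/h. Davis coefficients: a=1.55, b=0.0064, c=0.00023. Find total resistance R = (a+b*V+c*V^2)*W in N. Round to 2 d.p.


b*V = 0.0064 * 66 = 0.4224
c*V^2 = 0.00023 * 4356 = 1.00188
R_per_t = 1.55 + 0.4224 + 1.00188 = 2.97428 N/t
R_total = 2.97428 * 113 = 336.09 N

336.09


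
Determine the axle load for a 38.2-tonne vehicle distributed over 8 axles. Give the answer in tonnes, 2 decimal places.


Load per axle = total weight / number of axles
Load = 38.2 / 8
Load = 4.78 tonnes

4.78


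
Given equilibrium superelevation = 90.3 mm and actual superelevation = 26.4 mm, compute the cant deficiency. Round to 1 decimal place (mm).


Cant deficiency = equilibrium cant - actual cant
CD = 90.3 - 26.4
CD = 63.9 mm

63.9


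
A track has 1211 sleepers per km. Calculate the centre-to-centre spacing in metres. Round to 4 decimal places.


Spacing = 1000 m / number of sleepers
Spacing = 1000 / 1211
Spacing = 0.8258 m

0.8258


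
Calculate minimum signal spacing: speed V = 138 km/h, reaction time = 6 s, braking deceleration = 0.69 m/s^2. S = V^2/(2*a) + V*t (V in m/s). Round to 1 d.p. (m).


V = 138 / 3.6 = 38.3333 m/s
Braking distance = 38.3333^2 / (2*0.69) = 1064.8148 m
Sighting distance = 38.3333 * 6 = 230.0 m
S = 1064.8148 + 230.0 = 1294.8 m

1294.8


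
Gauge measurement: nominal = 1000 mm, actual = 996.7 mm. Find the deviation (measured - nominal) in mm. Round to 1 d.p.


Deviation = measured - nominal
Deviation = 996.7 - 1000
Deviation = -3.3 mm

-3.3


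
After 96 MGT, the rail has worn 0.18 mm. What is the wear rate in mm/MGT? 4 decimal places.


Wear rate = total wear / cumulative tonnage
Rate = 0.18 / 96
Rate = 0.0019 mm/MGT

0.0019


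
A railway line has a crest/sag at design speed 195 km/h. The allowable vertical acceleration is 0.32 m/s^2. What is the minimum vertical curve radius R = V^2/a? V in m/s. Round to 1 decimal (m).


Convert speed: V = 195 / 3.6 = 54.1667 m/s
V^2 = 2934.0278 m^2/s^2
R_v = 2934.0278 / 0.32
R_v = 9168.8 m

9168.8


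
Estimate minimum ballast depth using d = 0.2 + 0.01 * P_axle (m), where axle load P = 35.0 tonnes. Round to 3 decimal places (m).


d = 0.2 + 0.01 * 35.0
d = 0.2 + 0.35
d = 0.550 m

0.550


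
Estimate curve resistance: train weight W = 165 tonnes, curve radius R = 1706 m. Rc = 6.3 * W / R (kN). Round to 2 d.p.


Rc = 6.3 * W / R
Rc = 6.3 * 165 / 1706
Rc = 1039.5 / 1706
Rc = 0.61 kN

0.61


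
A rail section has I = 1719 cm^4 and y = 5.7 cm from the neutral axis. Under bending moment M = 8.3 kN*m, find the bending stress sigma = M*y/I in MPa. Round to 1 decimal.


Convert units:
M = 8.3 kN*m = 8300000 N*mm
y = 5.7 cm = 57 mm
I = 1719 cm^4 = 17190000 mm^4
sigma = 8300000 * 57 / 17190000
sigma = 27.5 MPa

27.5


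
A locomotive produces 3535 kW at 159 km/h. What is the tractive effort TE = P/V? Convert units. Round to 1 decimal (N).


Convert: P = 3535 kW = 3535000 W
V = 159 / 3.6 = 44.1667 m/s
TE = 3535000 / 44.1667
TE = 80037.7 N

80037.7


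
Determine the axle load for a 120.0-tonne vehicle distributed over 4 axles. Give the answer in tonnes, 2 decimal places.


Load per axle = total weight / number of axles
Load = 120.0 / 4
Load = 30.00 tonnes

30.00


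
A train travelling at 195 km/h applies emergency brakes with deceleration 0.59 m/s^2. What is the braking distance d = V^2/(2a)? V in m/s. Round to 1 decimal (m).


Convert speed: V = 195 / 3.6 = 54.1667 m/s
V^2 = 2934.0278
d = 2934.0278 / (2 * 0.59)
d = 2934.0278 / 1.18
d = 2486.5 m

2486.5


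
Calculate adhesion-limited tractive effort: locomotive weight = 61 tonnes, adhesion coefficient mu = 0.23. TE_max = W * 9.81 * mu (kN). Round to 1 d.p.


TE_max = W * g * mu
TE_max = 61 * 9.81 * 0.23
TE_max = 598.41 * 0.23
TE_max = 137.6 kN

137.6


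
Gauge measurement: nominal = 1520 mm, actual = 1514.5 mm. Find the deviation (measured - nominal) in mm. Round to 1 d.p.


Deviation = measured - nominal
Deviation = 1514.5 - 1520
Deviation = -5.5 mm

-5.5


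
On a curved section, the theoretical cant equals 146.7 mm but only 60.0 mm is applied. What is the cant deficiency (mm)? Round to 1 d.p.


Cant deficiency = equilibrium cant - actual cant
CD = 146.7 - 60.0
CD = 86.7 mm

86.7


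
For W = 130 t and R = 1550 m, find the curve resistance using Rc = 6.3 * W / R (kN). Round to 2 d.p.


Rc = 6.3 * W / R
Rc = 6.3 * 130 / 1550
Rc = 819.0 / 1550
Rc = 0.53 kN

0.53


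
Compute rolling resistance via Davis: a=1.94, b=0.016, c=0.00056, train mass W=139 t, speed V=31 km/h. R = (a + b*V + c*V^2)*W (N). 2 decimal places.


b*V = 0.016 * 31 = 0.496
c*V^2 = 0.00056 * 961 = 0.53816
R_per_t = 1.94 + 0.496 + 0.53816 = 2.97416 N/t
R_total = 2.97416 * 139 = 413.41 N

413.41


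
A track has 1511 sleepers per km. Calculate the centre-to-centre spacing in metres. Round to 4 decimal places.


Spacing = 1000 m / number of sleepers
Spacing = 1000 / 1511
Spacing = 0.6618 m

0.6618


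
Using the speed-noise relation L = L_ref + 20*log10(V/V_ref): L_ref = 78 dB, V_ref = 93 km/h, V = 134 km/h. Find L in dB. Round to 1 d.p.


V/V_ref = 134 / 93 = 1.44086
log10(1.44086) = 0.158622
20 * 0.158622 = 3.1724
L = 78 + 3.1724 = 81.2 dB

81.2


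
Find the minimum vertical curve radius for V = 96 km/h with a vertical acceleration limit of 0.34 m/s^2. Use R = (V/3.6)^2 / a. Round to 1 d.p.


Convert speed: V = 96 / 3.6 = 26.6667 m/s
V^2 = 711.1111 m^2/s^2
R_v = 711.1111 / 0.34
R_v = 2091.5 m

2091.5


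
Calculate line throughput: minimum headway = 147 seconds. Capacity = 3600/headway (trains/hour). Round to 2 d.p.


Capacity = 3600 / headway
Capacity = 3600 / 147
Capacity = 24.49 trains/hour

24.49


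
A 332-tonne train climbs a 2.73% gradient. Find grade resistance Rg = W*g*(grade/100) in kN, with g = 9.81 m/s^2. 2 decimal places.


Rg = W * 9.81 * grade / 100
Rg = 332 * 9.81 * 2.73 / 100
Rg = 3256.92 * 0.0273
Rg = 88.91 kN

88.91


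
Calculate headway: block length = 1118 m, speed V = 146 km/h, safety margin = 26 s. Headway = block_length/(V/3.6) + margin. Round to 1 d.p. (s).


V = 146 / 3.6 = 40.5556 m/s
Block traversal time = 1118 / 40.5556 = 27.5671 s
Headway = 27.5671 + 26
Headway = 53.6 s

53.6


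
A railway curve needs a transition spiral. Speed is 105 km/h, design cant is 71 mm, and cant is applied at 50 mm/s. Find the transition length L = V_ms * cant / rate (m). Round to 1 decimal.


Convert speed: V = 105 / 3.6 = 29.1667 m/s
L = 29.1667 * 71 / 50
L = 2070.8333 / 50
L = 41.4 m

41.4


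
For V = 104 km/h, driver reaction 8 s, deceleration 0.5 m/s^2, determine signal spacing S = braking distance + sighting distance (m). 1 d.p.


V = 104 / 3.6 = 28.8889 m/s
Braking distance = 28.8889^2 / (2*0.5) = 834.5679 m
Sighting distance = 28.8889 * 8 = 231.1111 m
S = 834.5679 + 231.1111 = 1065.7 m

1065.7


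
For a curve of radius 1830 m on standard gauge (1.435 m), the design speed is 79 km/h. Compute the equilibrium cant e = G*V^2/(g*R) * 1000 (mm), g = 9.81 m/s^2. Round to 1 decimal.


Convert speed: V = 79 / 3.6 = 21.9444 m/s
Apply formula: e = 1.435 * 21.9444^2 / (9.81 * 1830)
e = 1.435 * 481.5586 / 17952.3
e = 0.038493 m = 38.5 mm

38.5


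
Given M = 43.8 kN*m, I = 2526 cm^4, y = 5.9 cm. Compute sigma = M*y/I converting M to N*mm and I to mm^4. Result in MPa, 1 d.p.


Convert units:
M = 43.8 kN*m = 43800000 N*mm
y = 5.9 cm = 59 mm
I = 2526 cm^4 = 25260000 mm^4
sigma = 43800000 * 59 / 25260000
sigma = 102.3 MPa

102.3


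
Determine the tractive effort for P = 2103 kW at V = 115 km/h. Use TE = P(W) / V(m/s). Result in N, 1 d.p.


Convert: P = 2103 kW = 2103000 W
V = 115 / 3.6 = 31.9444 m/s
TE = 2103000 / 31.9444
TE = 65833.0 N

65833.0


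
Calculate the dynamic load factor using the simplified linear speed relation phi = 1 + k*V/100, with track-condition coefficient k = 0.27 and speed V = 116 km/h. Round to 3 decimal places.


phi = 1 + k * V / 100
phi = 1 + 0.27 * 116 / 100
phi = 1 + 0.3132
phi = 1.313

1.313


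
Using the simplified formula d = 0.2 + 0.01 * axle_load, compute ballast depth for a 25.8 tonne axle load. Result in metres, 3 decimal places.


d = 0.2 + 0.01 * 25.8
d = 0.2 + 0.258
d = 0.458 m

0.458


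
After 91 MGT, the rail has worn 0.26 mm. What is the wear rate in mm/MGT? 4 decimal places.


Wear rate = total wear / cumulative tonnage
Rate = 0.26 / 91
Rate = 0.0029 mm/MGT

0.0029


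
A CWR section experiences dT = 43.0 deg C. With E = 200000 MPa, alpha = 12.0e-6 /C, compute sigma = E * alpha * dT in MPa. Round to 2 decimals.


sigma = E * alpha * dT
sigma = 200000 * 12.0e-6 * 43.0
sigma = 2.4 * 43.0
sigma = 103.20 MPa

103.20


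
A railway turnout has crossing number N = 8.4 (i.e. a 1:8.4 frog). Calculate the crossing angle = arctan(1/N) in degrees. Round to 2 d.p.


1/N = 1/8.4 = 0.119048
angle = arctan(0.119048) = 0.11849 rad
angle = 0.11849 * 180/pi = 6.79 degrees

6.79


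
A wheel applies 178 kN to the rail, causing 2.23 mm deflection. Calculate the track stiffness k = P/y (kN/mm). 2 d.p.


Track stiffness k = P / y
k = 178 / 2.23
k = 79.82 kN/mm

79.82


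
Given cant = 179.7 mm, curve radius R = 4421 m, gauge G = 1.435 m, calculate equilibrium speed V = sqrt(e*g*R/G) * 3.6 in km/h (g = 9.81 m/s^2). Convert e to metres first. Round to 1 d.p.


Convert cant: e = 179.7 mm = 0.1797 m
V_ms = sqrt(0.1797 * 9.81 * 4421 / 1.435)
V_ms = sqrt(5431.073726) = 73.6958 m/s
V = 73.6958 * 3.6 = 265.3 km/h

265.3


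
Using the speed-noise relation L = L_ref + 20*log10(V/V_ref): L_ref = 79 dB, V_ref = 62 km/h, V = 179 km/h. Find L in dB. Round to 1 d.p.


V/V_ref = 179 / 62 = 2.887097
log10(2.887097) = 0.460461
20 * 0.460461 = 9.2092
L = 79 + 9.2092 = 88.2 dB

88.2


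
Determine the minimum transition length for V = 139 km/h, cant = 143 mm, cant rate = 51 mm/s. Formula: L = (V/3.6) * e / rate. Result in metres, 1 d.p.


Convert speed: V = 139 / 3.6 = 38.6111 m/s
L = 38.6111 * 143 / 51
L = 5521.3889 / 51
L = 108.3 m

108.3


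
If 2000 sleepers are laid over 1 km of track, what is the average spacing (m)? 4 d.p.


Spacing = 1000 m / number of sleepers
Spacing = 1000 / 2000
Spacing = 0.5000 m

0.5000


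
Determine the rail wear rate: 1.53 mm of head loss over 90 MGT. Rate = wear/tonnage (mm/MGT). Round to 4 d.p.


Wear rate = total wear / cumulative tonnage
Rate = 1.53 / 90
Rate = 0.0170 mm/MGT

0.0170


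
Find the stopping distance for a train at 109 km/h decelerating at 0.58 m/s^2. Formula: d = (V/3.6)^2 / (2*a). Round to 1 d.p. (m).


Convert speed: V = 109 / 3.6 = 30.2778 m/s
V^2 = 916.7438
d = 916.7438 / (2 * 0.58)
d = 916.7438 / 1.16
d = 790.3 m

790.3


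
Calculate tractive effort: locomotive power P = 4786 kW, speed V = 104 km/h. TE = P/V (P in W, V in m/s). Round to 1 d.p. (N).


Convert: P = 4786 kW = 4786000 W
V = 104 / 3.6 = 28.8889 m/s
TE = 4786000 / 28.8889
TE = 165669.2 N

165669.2


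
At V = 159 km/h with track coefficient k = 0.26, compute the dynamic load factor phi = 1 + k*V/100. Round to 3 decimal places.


phi = 1 + k * V / 100
phi = 1 + 0.26 * 159 / 100
phi = 1 + 0.4134
phi = 1.413

1.413


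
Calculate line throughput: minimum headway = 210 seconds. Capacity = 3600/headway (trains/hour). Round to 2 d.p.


Capacity = 3600 / headway
Capacity = 3600 / 210
Capacity = 17.14 trains/hour

17.14


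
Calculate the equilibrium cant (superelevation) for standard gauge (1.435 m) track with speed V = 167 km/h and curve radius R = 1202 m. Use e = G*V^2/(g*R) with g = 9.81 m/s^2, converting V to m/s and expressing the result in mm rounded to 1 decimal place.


Convert speed: V = 167 / 3.6 = 46.3889 m/s
Apply formula: e = 1.435 * 46.3889^2 / (9.81 * 1202)
e = 1.435 * 2151.929 / 11791.62
e = 0.261882 m = 261.9 mm

261.9


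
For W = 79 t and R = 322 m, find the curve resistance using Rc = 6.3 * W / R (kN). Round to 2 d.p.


Rc = 6.3 * W / R
Rc = 6.3 * 79 / 322
Rc = 497.7 / 322
Rc = 1.55 kN

1.55


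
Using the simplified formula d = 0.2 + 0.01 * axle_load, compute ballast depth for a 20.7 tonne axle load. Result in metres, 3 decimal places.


d = 0.2 + 0.01 * 20.7
d = 0.2 + 0.207
d = 0.407 m

0.407


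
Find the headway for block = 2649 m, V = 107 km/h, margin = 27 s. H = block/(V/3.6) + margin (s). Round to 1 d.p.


V = 107 / 3.6 = 29.7222 m/s
Block traversal time = 2649 / 29.7222 = 89.1252 s
Headway = 89.1252 + 27
Headway = 116.1 s

116.1


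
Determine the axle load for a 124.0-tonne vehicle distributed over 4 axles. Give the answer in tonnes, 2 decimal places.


Load per axle = total weight / number of axles
Load = 124.0 / 4
Load = 31.00 tonnes

31.00


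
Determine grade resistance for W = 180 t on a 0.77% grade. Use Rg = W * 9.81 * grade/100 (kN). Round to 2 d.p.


Rg = W * 9.81 * grade / 100
Rg = 180 * 9.81 * 0.77 / 100
Rg = 1765.8 * 0.0077
Rg = 13.60 kN

13.60


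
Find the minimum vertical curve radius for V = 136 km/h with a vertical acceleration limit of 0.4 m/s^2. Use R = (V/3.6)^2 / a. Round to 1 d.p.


Convert speed: V = 136 / 3.6 = 37.7778 m/s
V^2 = 1427.1605 m^2/s^2
R_v = 1427.1605 / 0.4
R_v = 3567.9 m

3567.9


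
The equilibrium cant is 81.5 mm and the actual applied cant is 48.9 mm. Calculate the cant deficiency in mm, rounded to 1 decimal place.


Cant deficiency = equilibrium cant - actual cant
CD = 81.5 - 48.9
CD = 32.6 mm

32.6


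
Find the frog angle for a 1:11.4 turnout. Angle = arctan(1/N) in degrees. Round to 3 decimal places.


1/N = 1/11.4 = 0.087719
angle = arctan(0.087719) = 0.087495 rad
angle = 0.087495 * 180/pi = 5.013 degrees

5.013


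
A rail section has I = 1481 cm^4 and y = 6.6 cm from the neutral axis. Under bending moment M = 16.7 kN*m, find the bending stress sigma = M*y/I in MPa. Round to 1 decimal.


Convert units:
M = 16.7 kN*m = 16700000 N*mm
y = 6.6 cm = 66 mm
I = 1481 cm^4 = 14810000 mm^4
sigma = 16700000 * 66 / 14810000
sigma = 74.4 MPa

74.4


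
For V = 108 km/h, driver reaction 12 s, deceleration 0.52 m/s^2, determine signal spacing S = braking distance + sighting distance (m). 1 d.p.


V = 108 / 3.6 = 30.0 m/s
Braking distance = 30.0^2 / (2*0.52) = 865.3846 m
Sighting distance = 30.0 * 12 = 360.0 m
S = 865.3846 + 360.0 = 1225.4 m

1225.4


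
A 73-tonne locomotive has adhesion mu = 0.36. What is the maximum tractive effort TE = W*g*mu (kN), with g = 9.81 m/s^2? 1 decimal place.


TE_max = W * g * mu
TE_max = 73 * 9.81 * 0.36
TE_max = 716.13 * 0.36
TE_max = 257.8 kN

257.8


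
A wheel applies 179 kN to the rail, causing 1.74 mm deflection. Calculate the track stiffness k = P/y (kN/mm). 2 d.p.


Track stiffness k = P / y
k = 179 / 1.74
k = 102.87 kN/mm

102.87


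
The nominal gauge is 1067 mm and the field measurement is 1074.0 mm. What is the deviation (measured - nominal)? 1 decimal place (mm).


Deviation = measured - nominal
Deviation = 1074.0 - 1067
Deviation = 7.0 mm

7.0


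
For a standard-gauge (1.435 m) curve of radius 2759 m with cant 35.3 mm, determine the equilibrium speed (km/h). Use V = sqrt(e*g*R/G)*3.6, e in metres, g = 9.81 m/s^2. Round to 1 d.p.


Convert cant: e = 35.3 mm = 0.0353 m
V_ms = sqrt(0.0353 * 9.81 * 2759 / 1.435)
V_ms = sqrt(665.799573) = 25.8031 m/s
V = 25.8031 * 3.6 = 92.9 km/h

92.9


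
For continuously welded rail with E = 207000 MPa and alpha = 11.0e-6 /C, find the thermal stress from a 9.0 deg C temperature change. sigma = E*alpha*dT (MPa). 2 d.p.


sigma = E * alpha * dT
sigma = 207000 * 11.0e-6 * 9.0
sigma = 2.277 * 9.0
sigma = 20.49 MPa

20.49


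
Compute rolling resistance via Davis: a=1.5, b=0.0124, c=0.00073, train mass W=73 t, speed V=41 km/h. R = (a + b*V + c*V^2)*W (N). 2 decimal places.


b*V = 0.0124 * 41 = 0.5084
c*V^2 = 0.00073 * 1681 = 1.22713
R_per_t = 1.5 + 0.5084 + 1.22713 = 3.23553 N/t
R_total = 3.23553 * 73 = 236.19 N

236.19


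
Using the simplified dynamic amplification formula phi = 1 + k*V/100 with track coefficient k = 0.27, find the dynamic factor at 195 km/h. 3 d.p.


phi = 1 + k * V / 100
phi = 1 + 0.27 * 195 / 100
phi = 1 + 0.5265
phi = 1.527

1.527


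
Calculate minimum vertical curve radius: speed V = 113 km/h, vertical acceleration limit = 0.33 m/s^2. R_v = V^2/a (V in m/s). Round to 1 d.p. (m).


Convert speed: V = 113 / 3.6 = 31.3889 m/s
V^2 = 985.2623 m^2/s^2
R_v = 985.2623 / 0.33
R_v = 2985.6 m

2985.6


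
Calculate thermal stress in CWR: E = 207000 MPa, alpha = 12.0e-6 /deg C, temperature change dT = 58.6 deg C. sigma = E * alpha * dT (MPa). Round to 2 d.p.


sigma = E * alpha * dT
sigma = 207000 * 12.0e-6 * 58.6
sigma = 2.484 * 58.6
sigma = 145.56 MPa

145.56


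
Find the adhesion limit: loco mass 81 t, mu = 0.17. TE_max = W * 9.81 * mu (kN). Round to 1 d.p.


TE_max = W * g * mu
TE_max = 81 * 9.81 * 0.17
TE_max = 794.61 * 0.17
TE_max = 135.1 kN

135.1


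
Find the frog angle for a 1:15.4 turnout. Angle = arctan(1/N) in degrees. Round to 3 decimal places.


1/N = 1/15.4 = 0.064935
angle = arctan(0.064935) = 0.064844 rad
angle = 0.064844 * 180/pi = 3.715 degrees

3.715


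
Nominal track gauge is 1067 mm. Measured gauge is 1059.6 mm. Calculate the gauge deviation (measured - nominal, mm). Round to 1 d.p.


Deviation = measured - nominal
Deviation = 1059.6 - 1067
Deviation = -7.4 mm

-7.4


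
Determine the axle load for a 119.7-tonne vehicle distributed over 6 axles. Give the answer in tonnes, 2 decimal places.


Load per axle = total weight / number of axles
Load = 119.7 / 6
Load = 19.95 tonnes

19.95


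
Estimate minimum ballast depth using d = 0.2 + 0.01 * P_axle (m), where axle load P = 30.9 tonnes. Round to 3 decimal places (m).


d = 0.2 + 0.01 * 30.9
d = 0.2 + 0.309
d = 0.509 m

0.509


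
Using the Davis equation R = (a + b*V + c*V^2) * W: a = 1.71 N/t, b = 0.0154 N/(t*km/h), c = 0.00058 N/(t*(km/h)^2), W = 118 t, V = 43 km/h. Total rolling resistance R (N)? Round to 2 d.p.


b*V = 0.0154 * 43 = 0.6622
c*V^2 = 0.00058 * 1849 = 1.07242
R_per_t = 1.71 + 0.6622 + 1.07242 = 3.44462 N/t
R_total = 3.44462 * 118 = 406.47 N

406.47


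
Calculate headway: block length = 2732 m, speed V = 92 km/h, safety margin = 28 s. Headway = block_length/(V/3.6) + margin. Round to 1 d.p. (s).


V = 92 / 3.6 = 25.5556 m/s
Block traversal time = 2732 / 25.5556 = 106.9043 s
Headway = 106.9043 + 28
Headway = 134.9 s

134.9


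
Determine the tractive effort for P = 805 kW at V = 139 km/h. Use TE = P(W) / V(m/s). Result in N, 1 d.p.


Convert: P = 805 kW = 805000 W
V = 139 / 3.6 = 38.6111 m/s
TE = 805000 / 38.6111
TE = 20848.9 N

20848.9
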